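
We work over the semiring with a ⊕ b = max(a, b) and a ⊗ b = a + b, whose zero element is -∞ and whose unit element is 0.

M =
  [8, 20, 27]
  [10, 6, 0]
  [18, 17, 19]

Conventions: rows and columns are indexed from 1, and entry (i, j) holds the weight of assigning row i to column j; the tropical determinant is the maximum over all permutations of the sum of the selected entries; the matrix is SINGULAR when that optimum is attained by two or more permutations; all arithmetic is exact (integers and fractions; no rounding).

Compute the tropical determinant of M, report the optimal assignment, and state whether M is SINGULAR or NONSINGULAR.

σ = (1, 2, 3): 8 + 6 + 19 = 33
σ = (1, 3, 2): 8 + 0 + 17 = 25
σ = (2, 1, 3): 20 + 10 + 19 = 49
σ = (2, 3, 1): 20 + 0 + 18 = 38
σ = (3, 1, 2): 27 + 10 + 17 = 54
σ = (3, 2, 1): 27 + 6 + 18 = 51
Optimal value attained by: σ = (3, 1, 2).
Answer: det⊕(M) = 54; verdict: NONSINGULAR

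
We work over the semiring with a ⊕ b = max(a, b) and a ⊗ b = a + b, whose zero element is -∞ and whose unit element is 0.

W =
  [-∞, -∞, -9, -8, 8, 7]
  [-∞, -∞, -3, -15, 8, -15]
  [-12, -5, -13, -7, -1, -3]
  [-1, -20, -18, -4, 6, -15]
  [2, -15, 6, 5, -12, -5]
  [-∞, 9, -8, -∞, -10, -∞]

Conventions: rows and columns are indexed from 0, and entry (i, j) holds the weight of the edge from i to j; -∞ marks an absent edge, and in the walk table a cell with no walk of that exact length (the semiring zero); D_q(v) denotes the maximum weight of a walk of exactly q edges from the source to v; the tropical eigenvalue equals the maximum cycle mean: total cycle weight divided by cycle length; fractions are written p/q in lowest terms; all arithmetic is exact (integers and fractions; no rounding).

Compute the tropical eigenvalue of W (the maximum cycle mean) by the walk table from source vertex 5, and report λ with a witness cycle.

q=0: [-∞, -∞, -∞, -∞, -∞, 0]
q=1: [-∞, 9, -8, -∞, -10, -∞]
q=2: [-8, -13, 6, -5, 17, -6]
q=3: [19, 3, 23, 22, 5, 12]
q=4: [21, 21, 11, 18, 28, 26]
q=5: [30, 35, 34, 33, 29, 28]
q=6: [32, 37, 35, 34, 43, 37]
Optimal cycle mean attained by: cycle 0->5->1->4->0, total 7 + 9 + 8 + 2, length 4.
Answer: λ = 13/2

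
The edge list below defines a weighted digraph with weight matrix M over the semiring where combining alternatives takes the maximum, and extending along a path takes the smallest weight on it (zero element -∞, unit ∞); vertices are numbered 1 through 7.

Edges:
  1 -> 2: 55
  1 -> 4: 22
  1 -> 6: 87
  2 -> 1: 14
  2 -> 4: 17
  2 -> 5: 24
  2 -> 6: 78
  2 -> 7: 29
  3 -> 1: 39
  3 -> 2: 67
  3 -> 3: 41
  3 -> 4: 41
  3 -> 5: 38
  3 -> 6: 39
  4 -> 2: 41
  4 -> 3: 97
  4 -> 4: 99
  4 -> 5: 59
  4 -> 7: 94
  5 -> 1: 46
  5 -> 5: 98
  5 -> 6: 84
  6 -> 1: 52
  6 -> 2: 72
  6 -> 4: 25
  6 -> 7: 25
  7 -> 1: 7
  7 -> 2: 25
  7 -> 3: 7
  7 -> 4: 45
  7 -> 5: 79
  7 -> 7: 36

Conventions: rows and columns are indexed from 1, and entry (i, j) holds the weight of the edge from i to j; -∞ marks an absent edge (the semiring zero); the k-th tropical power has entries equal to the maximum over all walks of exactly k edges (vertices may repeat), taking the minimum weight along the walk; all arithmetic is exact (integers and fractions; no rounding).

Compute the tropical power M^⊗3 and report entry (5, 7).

M^⊗2:
  [52, 72, 22, 25, 24, 55, 29]
  [52, 72, 17, 29, 29, 24, 29]
  [39, 41, 41, 41, 41, 67, 41]
  [46, 67, 97, 99, 79, 59, 94]
  [52, 72, -∞, 25, 98, 84, 25]
  [14, 52, 25, 25, 25, 72, 29]
  [46, 41, 45, 45, 79, 79, 45]
M^⊗3:
  [52, 55, 25, 29, 29, 72, 29]
  [29, 52, 29, 29, 29, 72, 29]
  [52, 67, 41, 41, 41, 41, 41]
  [52, 67, 97, 99, 79, 79, 94]
  [52, 72, 25, 25, 98, 84, 29]
  [52, 72, 25, 29, 29, 52, 29]
  [52, 72, 45, 45, 79, 79, 45]
Key observation: the optimum is the walk 5->1->2->7, with weight 46 min 55 min 29 = 29.
Optimal value attained by: walk 5->1->2->7.
Answer: (M^⊗3)[5][7] = 29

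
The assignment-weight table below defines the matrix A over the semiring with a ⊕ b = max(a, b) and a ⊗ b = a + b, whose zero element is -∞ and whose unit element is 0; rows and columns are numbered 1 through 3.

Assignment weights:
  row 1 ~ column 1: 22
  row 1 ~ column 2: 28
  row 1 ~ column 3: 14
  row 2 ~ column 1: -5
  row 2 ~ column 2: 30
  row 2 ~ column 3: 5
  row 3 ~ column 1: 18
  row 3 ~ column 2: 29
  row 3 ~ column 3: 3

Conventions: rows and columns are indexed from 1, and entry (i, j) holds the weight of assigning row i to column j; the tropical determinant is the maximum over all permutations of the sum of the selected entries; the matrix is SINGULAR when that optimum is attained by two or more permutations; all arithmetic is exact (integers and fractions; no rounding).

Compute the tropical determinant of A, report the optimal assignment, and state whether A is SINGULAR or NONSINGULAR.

σ = (1, 2, 3): 22 + 30 + 3 = 55
σ = (1, 3, 2): 22 + 5 + 29 = 56
σ = (2, 1, 3): 28 + (-5) + 3 = 26
σ = (2, 3, 1): 28 + 5 + 18 = 51
σ = (3, 1, 2): 14 + (-5) + 29 = 38
σ = (3, 2, 1): 14 + 30 + 18 = 62
Optimal value attained by: σ = (3, 2, 1).
Answer: det⊕(A) = 62; verdict: NONSINGULAR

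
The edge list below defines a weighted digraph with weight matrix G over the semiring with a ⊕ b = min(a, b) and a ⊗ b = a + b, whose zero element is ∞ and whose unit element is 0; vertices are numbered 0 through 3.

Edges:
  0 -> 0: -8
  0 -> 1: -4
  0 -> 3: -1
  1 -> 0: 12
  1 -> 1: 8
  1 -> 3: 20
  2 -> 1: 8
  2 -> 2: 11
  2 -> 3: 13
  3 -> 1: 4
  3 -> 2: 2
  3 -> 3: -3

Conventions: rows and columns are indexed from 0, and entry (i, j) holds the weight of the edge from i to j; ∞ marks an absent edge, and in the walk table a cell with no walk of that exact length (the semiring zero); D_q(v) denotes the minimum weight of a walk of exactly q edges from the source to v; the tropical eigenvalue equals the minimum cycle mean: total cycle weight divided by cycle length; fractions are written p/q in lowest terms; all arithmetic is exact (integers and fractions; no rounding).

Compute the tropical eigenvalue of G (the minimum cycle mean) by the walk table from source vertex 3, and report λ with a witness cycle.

q=0: [∞, ∞, ∞, 0]
q=1: [∞, 4, 2, -3]
q=2: [16, 1, -1, -6]
q=3: [8, -2, -4, -9]
q=4: [0, -5, -7, -12]
Optimal cycle mean attained by: cycle 0->0, total (-8), length 1.
Answer: λ = -8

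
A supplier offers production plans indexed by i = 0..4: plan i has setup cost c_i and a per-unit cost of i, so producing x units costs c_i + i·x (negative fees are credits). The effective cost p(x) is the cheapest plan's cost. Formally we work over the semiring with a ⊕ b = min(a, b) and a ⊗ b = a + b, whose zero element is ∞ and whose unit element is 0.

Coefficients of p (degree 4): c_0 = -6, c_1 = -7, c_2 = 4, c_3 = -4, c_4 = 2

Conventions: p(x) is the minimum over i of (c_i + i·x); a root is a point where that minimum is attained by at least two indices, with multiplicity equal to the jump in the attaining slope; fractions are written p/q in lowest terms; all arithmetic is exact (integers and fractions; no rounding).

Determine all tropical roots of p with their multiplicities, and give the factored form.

hull edge (i=0, c=-6) to (i=1, c=-7): slope -1, span 1
hull edge (i=1, c=-7) to (i=3, c=-4): slope 3/2, span 2
hull edge (i=3, c=-4) to (i=4, c=2): slope 6, span 1
Factored form: p(x) = 2 ⊗ (x ⊕ (-6)) ⊗ (x ⊕ (-3/2)) ⊗ (x ⊕ (-3/2)) ⊗ (x ⊕ 1)
Answer: roots = -6 (mult 1), -3/2 (mult 2), 1 (mult 1)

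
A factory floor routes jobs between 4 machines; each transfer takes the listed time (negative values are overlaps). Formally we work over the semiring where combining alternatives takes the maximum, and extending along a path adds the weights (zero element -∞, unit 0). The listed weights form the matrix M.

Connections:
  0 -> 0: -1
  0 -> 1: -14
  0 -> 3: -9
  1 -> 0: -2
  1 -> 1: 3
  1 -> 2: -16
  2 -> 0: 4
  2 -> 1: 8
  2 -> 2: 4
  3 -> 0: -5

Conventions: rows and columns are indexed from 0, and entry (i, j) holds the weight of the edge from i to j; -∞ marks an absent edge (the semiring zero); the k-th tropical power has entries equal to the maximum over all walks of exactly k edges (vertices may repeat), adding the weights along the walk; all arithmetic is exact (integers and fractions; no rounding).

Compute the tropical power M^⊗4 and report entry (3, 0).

M^⊗2:
  [-2, -11, -30, -10]
  [1, 6, -12, -11]
  [8, 12, 8, -5]
  [-6, -19, -∞, -14]
M^⊗3:
  [-3, -8, -26, -11]
  [4, 9, -8, -8]
  [12, 16, 12, -1]
  [-7, -16, -35, -15]
M^⊗4:
  [-4, -5, -22, -12]
  [7, 12, -4, -5]
  [16, 20, 16, 3]
  [-8, -13, -31, -16]
Key observation: the optimum is the walk 3->0->0->0->0, with weight (-5) + (-1) + (-1) + (-1) = -8.
Optimal value attained by: walk 3->0->0->0->0.
Answer: (M^⊗4)[3][0] = -8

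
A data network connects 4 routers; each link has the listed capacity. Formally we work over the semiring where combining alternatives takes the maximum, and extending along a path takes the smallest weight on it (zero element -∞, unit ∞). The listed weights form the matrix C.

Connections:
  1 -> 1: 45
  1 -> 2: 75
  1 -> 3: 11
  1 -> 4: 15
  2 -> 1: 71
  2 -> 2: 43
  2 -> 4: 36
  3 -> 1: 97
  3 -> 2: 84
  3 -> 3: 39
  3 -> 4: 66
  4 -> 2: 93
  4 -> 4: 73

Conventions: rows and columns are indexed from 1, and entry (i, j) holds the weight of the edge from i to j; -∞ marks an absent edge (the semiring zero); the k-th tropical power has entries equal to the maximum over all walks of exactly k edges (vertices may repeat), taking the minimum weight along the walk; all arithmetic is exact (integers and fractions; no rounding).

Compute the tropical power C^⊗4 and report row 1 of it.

C^⊗2:
  [71, 45, 11, 36]
  [45, 71, 11, 36]
  [71, 75, 39, 66]
  [71, 73, -∞, 73]
C^⊗3:
  [45, 71, 11, 36]
  [71, 45, 11, 36]
  [71, 71, 39, 66]
  [71, 73, 11, 73]
C^⊗4:
  [71, 45, 11, 36]
  [45, 71, 11, 36]
  [71, 71, 39, 66]
  [71, 73, 11, 73]
Answer: row 1 of C^⊗4 = [71, 45, 11, 36]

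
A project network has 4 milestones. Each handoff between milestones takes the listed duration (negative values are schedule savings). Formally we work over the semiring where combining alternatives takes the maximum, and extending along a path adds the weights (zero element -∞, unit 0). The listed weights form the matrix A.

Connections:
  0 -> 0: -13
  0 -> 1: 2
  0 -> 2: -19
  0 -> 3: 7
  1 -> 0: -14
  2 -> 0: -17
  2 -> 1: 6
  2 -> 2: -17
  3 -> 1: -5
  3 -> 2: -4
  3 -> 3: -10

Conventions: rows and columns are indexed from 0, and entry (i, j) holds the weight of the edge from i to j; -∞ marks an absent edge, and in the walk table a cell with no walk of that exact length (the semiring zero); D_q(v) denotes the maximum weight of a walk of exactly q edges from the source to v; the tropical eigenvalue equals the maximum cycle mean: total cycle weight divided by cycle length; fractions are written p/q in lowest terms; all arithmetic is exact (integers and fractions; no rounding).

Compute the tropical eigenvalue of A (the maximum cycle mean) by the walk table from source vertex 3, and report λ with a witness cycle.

q=0: [-∞, -∞, -∞, 0]
q=1: [-∞, -5, -4, -10]
q=2: [-19, 2, -14, -20]
q=3: [-12, -8, -24, -12]
q=4: [-22, -10, -16, -5]
Optimal cycle mean attained by: cycle 0->3->2->1->0, total 7 + (-4) + 6 + (-14), length 4.
Answer: λ = -5/4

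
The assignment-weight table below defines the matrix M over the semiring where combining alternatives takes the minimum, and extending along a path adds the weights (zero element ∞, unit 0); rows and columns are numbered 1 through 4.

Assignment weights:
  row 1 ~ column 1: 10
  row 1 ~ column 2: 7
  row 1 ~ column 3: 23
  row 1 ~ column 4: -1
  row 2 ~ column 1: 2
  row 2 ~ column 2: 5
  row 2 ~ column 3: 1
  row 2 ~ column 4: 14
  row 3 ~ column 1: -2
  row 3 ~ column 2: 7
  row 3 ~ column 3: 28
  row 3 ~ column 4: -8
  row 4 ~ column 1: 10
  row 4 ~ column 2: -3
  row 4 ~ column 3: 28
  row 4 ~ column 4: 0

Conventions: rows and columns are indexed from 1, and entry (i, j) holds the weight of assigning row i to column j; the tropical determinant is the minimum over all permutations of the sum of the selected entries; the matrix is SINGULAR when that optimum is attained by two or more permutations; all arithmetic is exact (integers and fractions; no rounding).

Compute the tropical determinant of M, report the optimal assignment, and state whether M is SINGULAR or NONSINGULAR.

σ = (1, 2, 3, 4): 10 + 5 + 28 + 0 = 43
σ = (1, 2, 4, 3): 10 + 5 + (-8) + 28 = 35
σ = (1, 3, 2, 4): 10 + 1 + 7 + 0 = 18
σ = (1, 3, 4, 2): 10 + 1 + (-8) + (-3) = 0
σ = (1, 4, 2, 3): 10 + 14 + 7 + 28 = 59
σ = (1, 4, 3, 2): 10 + 14 + 28 + (-3) = 49
σ = (2, 1, 3, 4): 7 + 2 + 28 + 0 = 37
σ = (2, 1, 4, 3): 7 + 2 + (-8) + 28 = 29
σ = (2, 3, 1, 4): 7 + 1 + (-2) + 0 = 6
σ = (2, 3, 4, 1): 7 + 1 + (-8) + 10 = 10
σ = (2, 4, 1, 3): 7 + 14 + (-2) + 28 = 47
σ = (2, 4, 3, 1): 7 + 14 + 28 + 10 = 59
σ = (3, 1, 2, 4): 23 + 2 + 7 + 0 = 32
σ = (3, 1, 4, 2): 23 + 2 + (-8) + (-3) = 14
σ = (3, 2, 1, 4): 23 + 5 + (-2) + 0 = 26
σ = (3, 2, 4, 1): 23 + 5 + (-8) + 10 = 30
σ = (3, 4, 1, 2): 23 + 14 + (-2) + (-3) = 32
σ = (3, 4, 2, 1): 23 + 14 + 7 + 10 = 54
σ = (4, 1, 2, 3): (-1) + 2 + 7 + 28 = 36
σ = (4, 1, 3, 2): (-1) + 2 + 28 + (-3) = 26
σ = (4, 2, 1, 3): (-1) + 5 + (-2) + 28 = 30
σ = (4, 2, 3, 1): (-1) + 5 + 28 + 10 = 42
σ = (4, 3, 1, 2): (-1) + 1 + (-2) + (-3) = -5
σ = (4, 3, 2, 1): (-1) + 1 + 7 + 10 = 17
Optimal value attained by: σ = (4, 3, 1, 2).
Answer: det⊕(M) = -5; verdict: NONSINGULAR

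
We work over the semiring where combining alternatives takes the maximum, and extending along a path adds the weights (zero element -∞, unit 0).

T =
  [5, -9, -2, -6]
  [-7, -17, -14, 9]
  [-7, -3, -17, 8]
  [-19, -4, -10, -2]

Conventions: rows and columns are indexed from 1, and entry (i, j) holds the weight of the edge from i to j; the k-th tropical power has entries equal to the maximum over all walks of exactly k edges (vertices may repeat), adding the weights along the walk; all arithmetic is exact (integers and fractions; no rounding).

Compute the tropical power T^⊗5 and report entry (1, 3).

T^⊗2:
  [10, -4, 3, 6]
  [-2, 5, -1, 7]
  [-2, 4, -2, 6]
  [-11, -6, -12, 5]
T^⊗3:
  [15, 2, 8, 11]
  [3, 3, -3, 14]
  [3, 2, -4, 13]
  [-6, 1, -5, 3]
T^⊗4:
  [20, 7, 13, 16]
  [8, 10, 4, 12]
  [8, 9, 3, 11]
  [-1, -1, -7, 10]
T^⊗5:
  [25, 12, 18, 21]
  [13, 8, 6, 19]
  [13, 7, 6, 18]
  [4, 6, 0, 8]
Key observation: the optimum is the walk 1->1->1->1->1->3, with weight 5 + 5 + 5 + 5 + (-2) = 18.
Optimal value attained by: walk 1->1->1->1->1->3.
Answer: (T^⊗5)[1][3] = 18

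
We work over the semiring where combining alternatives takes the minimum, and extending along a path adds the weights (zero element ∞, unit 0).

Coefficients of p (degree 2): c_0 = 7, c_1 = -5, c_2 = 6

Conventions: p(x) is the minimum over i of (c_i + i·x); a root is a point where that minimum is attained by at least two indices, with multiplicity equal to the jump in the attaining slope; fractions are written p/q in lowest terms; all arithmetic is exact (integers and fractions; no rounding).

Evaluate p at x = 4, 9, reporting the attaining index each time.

p(4) = min(7+0·4=7, -5+1·4=-1, 6+2·4=14) = -1 (attained by i=1)
p(9) = min(7+0·9=7, -5+1·9=4, 6+2·9=24) = 4 (attained by i=1)
Answer: p(4) = -1; p(9) = 4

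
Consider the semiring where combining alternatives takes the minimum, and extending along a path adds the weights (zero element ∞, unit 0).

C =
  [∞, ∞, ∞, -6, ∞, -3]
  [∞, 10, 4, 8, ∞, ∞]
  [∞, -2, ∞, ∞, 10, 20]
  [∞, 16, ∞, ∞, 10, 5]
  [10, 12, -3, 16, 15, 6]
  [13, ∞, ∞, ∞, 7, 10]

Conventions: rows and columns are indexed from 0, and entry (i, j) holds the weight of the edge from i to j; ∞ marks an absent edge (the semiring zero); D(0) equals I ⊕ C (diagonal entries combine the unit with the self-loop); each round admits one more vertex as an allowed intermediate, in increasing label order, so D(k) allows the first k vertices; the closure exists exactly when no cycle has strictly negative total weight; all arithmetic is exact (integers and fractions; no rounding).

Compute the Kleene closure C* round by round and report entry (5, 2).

D(0):
  [0, ∞, ∞, -6, ∞, -3]
  [∞, 0, 4, 8, ∞, ∞]
  [∞, -2, 0, ∞, 10, 20]
  [∞, 16, ∞, 0, 10, 5]
  [10, 12, -3, 16, 0, 6]
  [13, ∞, ∞, ∞, 7, 0]
D(1):
  [0, ∞, ∞, -6, ∞, -3]
  [∞, 0, 4, 8, ∞, ∞]
  [∞, -2, 0, ∞, 10, 20]
  [∞, 16, ∞, 0, 10, 5]
  [10, 12, -3, 4, 0, 6]
  [13, ∞, ∞, 7, 7, 0]
D(2):
  [0, ∞, ∞, -6, ∞, -3]
  [∞, 0, 4, 8, ∞, ∞]
  [∞, -2, 0, 6, 10, 20]
  [∞, 16, 20, 0, 10, 5]
  [10, 12, -3, 4, 0, 6]
  [13, ∞, ∞, 7, 7, 0]
D(3):
  [0, ∞, ∞, -6, ∞, -3]
  [∞, 0, 4, 8, 14, 24]
  [∞, -2, 0, 6, 10, 20]
  [∞, 16, 20, 0, 10, 5]
  [10, -5, -3, 3, 0, 6]
  [13, ∞, ∞, 7, 7, 0]
D(4):
  [0, 10, 14, -6, 4, -3]
  [∞, 0, 4, 8, 14, 13]
  [∞, -2, 0, 6, 10, 11]
  [∞, 16, 20, 0, 10, 5]
  [10, -5, -3, 3, 0, 6]
  [13, 23, 27, 7, 7, 0]
D(5):
  [0, -1, 1, -6, 4, -3]
  [24, 0, 4, 8, 14, 13]
  [20, -2, 0, 6, 10, 11]
  [20, 5, 7, 0, 10, 5]
  [10, -5, -3, 3, 0, 6]
  [13, 2, 4, 7, 7, 0]
D(6):
  [0, -1, 1, -6, 4, -3]
  [24, 0, 4, 8, 14, 13]
  [20, -2, 0, 6, 10, 11]
  [18, 5, 7, 0, 10, 5]
  [10, -5, -3, 3, 0, 6]
  [13, 2, 4, 7, 7, 0]
Answer: C*[5][2] = 4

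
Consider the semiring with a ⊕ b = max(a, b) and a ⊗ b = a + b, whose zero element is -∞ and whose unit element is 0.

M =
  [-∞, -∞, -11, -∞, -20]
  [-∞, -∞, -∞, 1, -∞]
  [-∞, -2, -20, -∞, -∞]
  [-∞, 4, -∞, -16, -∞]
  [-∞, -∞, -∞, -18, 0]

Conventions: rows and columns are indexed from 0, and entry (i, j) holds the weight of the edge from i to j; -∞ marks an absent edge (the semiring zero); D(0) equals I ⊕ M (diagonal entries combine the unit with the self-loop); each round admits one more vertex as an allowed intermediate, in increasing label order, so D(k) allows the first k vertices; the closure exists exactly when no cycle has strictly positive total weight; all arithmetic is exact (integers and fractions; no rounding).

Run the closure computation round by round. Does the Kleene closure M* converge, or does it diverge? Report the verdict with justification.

D(0):
  [0, -∞, -11, -∞, -20]
  [-∞, 0, -∞, 1, -∞]
  [-∞, -2, 0, -∞, -∞]
  [-∞, 4, -∞, 0, -∞]
  [-∞, -∞, -∞, -18, 0]
D(1):
  [0, -∞, -11, -∞, -20]
  [-∞, 0, -∞, 1, -∞]
  [-∞, -2, 0, -∞, -∞]
  [-∞, 4, -∞, 0, -∞]
  [-∞, -∞, -∞, -18, 0]
Detection: at round 2, diagonal entry (3, 3) turns strictly positive.
Key observation: the cycle 3->1->3 has total weight 4 + 1, which is strictly positive.
Answer: DIVERGES — positive cycle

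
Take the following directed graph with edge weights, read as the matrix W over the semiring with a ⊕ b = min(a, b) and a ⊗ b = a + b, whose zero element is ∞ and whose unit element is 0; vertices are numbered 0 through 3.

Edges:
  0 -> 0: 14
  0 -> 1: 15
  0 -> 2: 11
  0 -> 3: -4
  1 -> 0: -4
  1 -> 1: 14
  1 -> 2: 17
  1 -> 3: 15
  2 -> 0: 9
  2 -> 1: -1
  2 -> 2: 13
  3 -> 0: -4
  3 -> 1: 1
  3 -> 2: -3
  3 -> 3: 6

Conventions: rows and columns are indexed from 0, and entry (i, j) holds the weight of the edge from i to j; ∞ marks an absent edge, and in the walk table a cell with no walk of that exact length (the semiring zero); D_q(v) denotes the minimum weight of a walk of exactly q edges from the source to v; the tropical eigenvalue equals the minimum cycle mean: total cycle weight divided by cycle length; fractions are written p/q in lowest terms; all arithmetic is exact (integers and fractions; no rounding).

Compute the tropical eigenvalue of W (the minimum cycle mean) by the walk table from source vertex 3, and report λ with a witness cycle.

q=0: [∞, ∞, ∞, 0]
q=1: [-4, 1, -3, 6]
q=2: [-3, -4, 3, -8]
q=3: [-12, -7, -11, -7]
q=4: [-11, -12, -10, -16]
Optimal cycle mean attained by: cycle 0->3->0, total (-4) + (-4), length 2.
Answer: λ = -4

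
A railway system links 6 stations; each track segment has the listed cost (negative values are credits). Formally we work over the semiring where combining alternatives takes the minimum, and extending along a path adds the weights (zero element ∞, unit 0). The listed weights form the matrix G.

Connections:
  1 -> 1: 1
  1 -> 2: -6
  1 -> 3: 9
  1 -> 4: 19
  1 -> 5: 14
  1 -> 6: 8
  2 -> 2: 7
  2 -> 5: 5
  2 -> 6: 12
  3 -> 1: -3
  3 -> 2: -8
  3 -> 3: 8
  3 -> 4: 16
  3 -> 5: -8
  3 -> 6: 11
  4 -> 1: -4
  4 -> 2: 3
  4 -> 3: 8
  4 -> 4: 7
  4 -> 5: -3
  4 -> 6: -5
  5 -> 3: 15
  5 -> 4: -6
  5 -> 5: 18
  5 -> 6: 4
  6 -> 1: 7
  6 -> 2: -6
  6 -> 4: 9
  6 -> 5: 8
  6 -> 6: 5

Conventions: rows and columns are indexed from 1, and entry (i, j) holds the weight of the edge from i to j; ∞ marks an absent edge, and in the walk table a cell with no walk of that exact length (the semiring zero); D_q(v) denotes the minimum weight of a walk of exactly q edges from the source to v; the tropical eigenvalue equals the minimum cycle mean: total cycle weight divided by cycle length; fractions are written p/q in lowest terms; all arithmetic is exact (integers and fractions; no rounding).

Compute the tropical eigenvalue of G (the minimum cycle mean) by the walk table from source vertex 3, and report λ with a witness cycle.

q=0: [∞, ∞, 0, ∞, ∞, ∞]
q=1: [-3, -8, 8, 16, -8, 11]
q=2: [-2, -9, 6, -14, -3, -4]
q=3: [-18, -11, -6, -9, -17, -19]
q=4: [-17, -25, -9, -23, -14, -14]
q=5: [-27, -23, -15, -20, -26, -28]
q=6: [-26, -34, -18, -32, -23, -25]
Optimal cycle mean attained by: cycle 4->5->4, total (-3) + (-6), length 2.
Answer: λ = -9/2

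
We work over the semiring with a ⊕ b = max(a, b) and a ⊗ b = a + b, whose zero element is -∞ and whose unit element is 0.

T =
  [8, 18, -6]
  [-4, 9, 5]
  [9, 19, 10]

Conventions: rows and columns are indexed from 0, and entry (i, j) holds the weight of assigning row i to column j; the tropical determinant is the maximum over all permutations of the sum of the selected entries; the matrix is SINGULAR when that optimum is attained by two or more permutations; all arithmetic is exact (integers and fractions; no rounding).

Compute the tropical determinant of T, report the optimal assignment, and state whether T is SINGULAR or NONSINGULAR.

σ = (0, 1, 2): 8 + 9 + 10 = 27
σ = (0, 2, 1): 8 + 5 + 19 = 32
σ = (1, 0, 2): 18 + (-4) + 10 = 24
σ = (1, 2, 0): 18 + 5 + 9 = 32
σ = (2, 0, 1): (-6) + (-4) + 19 = 9
σ = (2, 1, 0): (-6) + 9 + 9 = 12
Optimal value attained by: σ = (0, 2, 1).
Answer: det⊕(T) = 32; verdict: SINGULAR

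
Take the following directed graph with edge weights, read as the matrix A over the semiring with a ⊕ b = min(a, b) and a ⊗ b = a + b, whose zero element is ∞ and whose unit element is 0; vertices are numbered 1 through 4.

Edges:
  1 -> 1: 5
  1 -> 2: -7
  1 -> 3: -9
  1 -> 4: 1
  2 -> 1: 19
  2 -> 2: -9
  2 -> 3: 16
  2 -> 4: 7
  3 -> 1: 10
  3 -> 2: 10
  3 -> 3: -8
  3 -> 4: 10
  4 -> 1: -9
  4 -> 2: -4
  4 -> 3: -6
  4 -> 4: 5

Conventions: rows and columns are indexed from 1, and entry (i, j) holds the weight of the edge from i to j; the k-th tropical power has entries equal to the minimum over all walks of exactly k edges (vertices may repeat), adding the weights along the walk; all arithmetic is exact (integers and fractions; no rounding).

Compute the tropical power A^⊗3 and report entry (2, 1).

A^⊗2:
  [-8, -16, -17, 0]
  [-2, -18, 1, -2]
  [1, 1, -16, 2]
  [-4, -16, -18, -8]
A^⊗3:
  [-9, -25, -25, -9]
  [-11, -27, -11, -11]
  [-7, -8, -24, -6]
  [-17, -25, -26, -9]
Key observation: the optimum is the walk 2->2->4->1, with weight (-9) + 7 + (-9) = -11.
Optimal value attained by: walk 2->2->4->1.
Answer: (A^⊗3)[2][1] = -11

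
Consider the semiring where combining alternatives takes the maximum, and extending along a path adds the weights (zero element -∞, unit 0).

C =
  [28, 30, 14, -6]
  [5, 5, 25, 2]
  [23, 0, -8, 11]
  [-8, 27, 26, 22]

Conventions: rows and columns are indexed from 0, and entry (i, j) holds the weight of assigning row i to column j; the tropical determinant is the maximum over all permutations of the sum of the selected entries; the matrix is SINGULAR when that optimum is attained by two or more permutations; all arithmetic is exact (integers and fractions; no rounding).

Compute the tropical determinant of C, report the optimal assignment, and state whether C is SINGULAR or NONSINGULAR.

σ = (0, 1, 2, 3): 28 + 5 + (-8) + 22 = 47
σ = (0, 1, 3, 2): 28 + 5 + 11 + 26 = 70
σ = (0, 2, 1, 3): 28 + 25 + 0 + 22 = 75
σ = (0, 2, 3, 1): 28 + 25 + 11 + 27 = 91
σ = (0, 3, 1, 2): 28 + 2 + 0 + 26 = 56
σ = (0, 3, 2, 1): 28 + 2 + (-8) + 27 = 49
σ = (1, 0, 2, 3): 30 + 5 + (-8) + 22 = 49
σ = (1, 0, 3, 2): 30 + 5 + 11 + 26 = 72
σ = (1, 2, 0, 3): 30 + 25 + 23 + 22 = 100
σ = (1, 2, 3, 0): 30 + 25 + 11 + (-8) = 58
σ = (1, 3, 0, 2): 30 + 2 + 23 + 26 = 81
σ = (1, 3, 2, 0): 30 + 2 + (-8) + (-8) = 16
σ = (2, 0, 1, 3): 14 + 5 + 0 + 22 = 41
σ = (2, 0, 3, 1): 14 + 5 + 11 + 27 = 57
σ = (2, 1, 0, 3): 14 + 5 + 23 + 22 = 64
σ = (2, 1, 3, 0): 14 + 5 + 11 + (-8) = 22
σ = (2, 3, 0, 1): 14 + 2 + 23 + 27 = 66
σ = (2, 3, 1, 0): 14 + 2 + 0 + (-8) = 8
σ = (3, 0, 1, 2): (-6) + 5 + 0 + 26 = 25
σ = (3, 0, 2, 1): (-6) + 5 + (-8) + 27 = 18
σ = (3, 1, 0, 2): (-6) + 5 + 23 + 26 = 48
σ = (3, 1, 2, 0): (-6) + 5 + (-8) + (-8) = -17
σ = (3, 2, 0, 1): (-6) + 25 + 23 + 27 = 69
σ = (3, 2, 1, 0): (-6) + 25 + 0 + (-8) = 11
Optimal value attained by: σ = (1, 2, 0, 3).
Answer: det⊕(C) = 100; verdict: NONSINGULAR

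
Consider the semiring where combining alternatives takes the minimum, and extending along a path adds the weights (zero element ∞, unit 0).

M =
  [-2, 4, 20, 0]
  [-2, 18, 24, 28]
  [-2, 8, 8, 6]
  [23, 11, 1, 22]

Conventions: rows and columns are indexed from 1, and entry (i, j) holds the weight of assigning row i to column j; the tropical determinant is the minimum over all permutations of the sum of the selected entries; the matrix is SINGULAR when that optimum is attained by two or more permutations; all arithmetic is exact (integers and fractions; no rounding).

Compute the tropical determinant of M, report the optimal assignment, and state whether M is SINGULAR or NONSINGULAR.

σ = (1, 2, 3, 4): (-2) + 18 + 8 + 22 = 46
σ = (1, 2, 4, 3): (-2) + 18 + 6 + 1 = 23
σ = (1, 3, 2, 4): (-2) + 24 + 8 + 22 = 52
σ = (1, 3, 4, 2): (-2) + 24 + 6 + 11 = 39
σ = (1, 4, 2, 3): (-2) + 28 + 8 + 1 = 35
σ = (1, 4, 3, 2): (-2) + 28 + 8 + 11 = 45
σ = (2, 1, 3, 4): 4 + (-2) + 8 + 22 = 32
σ = (2, 1, 4, 3): 4 + (-2) + 6 + 1 = 9
σ = (2, 3, 1, 4): 4 + 24 + (-2) + 22 = 48
σ = (2, 3, 4, 1): 4 + 24 + 6 + 23 = 57
σ = (2, 4, 1, 3): 4 + 28 + (-2) + 1 = 31
σ = (2, 4, 3, 1): 4 + 28 + 8 + 23 = 63
σ = (3, 1, 2, 4): 20 + (-2) + 8 + 22 = 48
σ = (3, 1, 4, 2): 20 + (-2) + 6 + 11 = 35
σ = (3, 2, 1, 4): 20 + 18 + (-2) + 22 = 58
σ = (3, 2, 4, 1): 20 + 18 + 6 + 23 = 67
σ = (3, 4, 1, 2): 20 + 28 + (-2) + 11 = 57
σ = (3, 4, 2, 1): 20 + 28 + 8 + 23 = 79
σ = (4, 1, 2, 3): 0 + (-2) + 8 + 1 = 7
σ = (4, 1, 3, 2): 0 + (-2) + 8 + 11 = 17
σ = (4, 2, 1, 3): 0 + 18 + (-2) + 1 = 17
σ = (4, 2, 3, 1): 0 + 18 + 8 + 23 = 49
σ = (4, 3, 1, 2): 0 + 24 + (-2) + 11 = 33
σ = (4, 3, 2, 1): 0 + 24 + 8 + 23 = 55
Optimal value attained by: σ = (4, 1, 2, 3).
Answer: det⊕(M) = 7; verdict: NONSINGULAR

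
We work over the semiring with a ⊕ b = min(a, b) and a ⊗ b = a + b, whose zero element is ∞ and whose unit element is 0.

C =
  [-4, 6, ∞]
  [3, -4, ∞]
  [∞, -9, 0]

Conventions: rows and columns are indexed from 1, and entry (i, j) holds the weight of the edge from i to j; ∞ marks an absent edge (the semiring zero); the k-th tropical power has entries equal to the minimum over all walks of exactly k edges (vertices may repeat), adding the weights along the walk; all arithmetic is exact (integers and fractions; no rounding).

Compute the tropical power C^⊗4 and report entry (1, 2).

C^⊗2:
  [-8, 2, ∞]
  [-1, -8, ∞]
  [-6, -13, 0]
C^⊗3:
  [-12, -2, ∞]
  [-5, -12, ∞]
  [-10, -17, 0]
C^⊗4:
  [-16, -6, ∞]
  [-9, -16, ∞]
  [-14, -21, 0]
Key observation: the optimum is the walk 1->1->1->1->2, with weight (-4) + (-4) + (-4) + 6 = -6.
Optimal value attained by: walk 1->1->1->1->2.
Answer: (C^⊗4)[1][2] = -6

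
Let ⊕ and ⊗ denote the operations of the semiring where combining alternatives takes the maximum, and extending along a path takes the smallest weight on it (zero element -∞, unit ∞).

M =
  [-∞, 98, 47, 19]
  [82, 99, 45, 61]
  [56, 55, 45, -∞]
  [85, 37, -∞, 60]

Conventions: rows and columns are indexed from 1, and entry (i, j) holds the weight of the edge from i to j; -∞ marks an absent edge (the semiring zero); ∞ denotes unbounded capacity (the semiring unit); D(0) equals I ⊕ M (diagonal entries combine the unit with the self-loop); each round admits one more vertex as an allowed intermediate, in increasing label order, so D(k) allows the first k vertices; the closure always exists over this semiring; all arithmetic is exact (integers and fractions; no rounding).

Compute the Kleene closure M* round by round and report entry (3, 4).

D(0):
  [∞, 98, 47, 19]
  [82, ∞, 45, 61]
  [56, 55, ∞, -∞]
  [85, 37, -∞, ∞]
D(1):
  [∞, 98, 47, 19]
  [82, ∞, 47, 61]
  [56, 56, ∞, 19]
  [85, 85, 47, ∞]
D(2):
  [∞, 98, 47, 61]
  [82, ∞, 47, 61]
  [56, 56, ∞, 56]
  [85, 85, 47, ∞]
D(3):
  [∞, 98, 47, 61]
  [82, ∞, 47, 61]
  [56, 56, ∞, 56]
  [85, 85, 47, ∞]
D(4):
  [∞, 98, 47, 61]
  [82, ∞, 47, 61]
  [56, 56, ∞, 56]
  [85, 85, 47, ∞]
Answer: M*[3][4] = 56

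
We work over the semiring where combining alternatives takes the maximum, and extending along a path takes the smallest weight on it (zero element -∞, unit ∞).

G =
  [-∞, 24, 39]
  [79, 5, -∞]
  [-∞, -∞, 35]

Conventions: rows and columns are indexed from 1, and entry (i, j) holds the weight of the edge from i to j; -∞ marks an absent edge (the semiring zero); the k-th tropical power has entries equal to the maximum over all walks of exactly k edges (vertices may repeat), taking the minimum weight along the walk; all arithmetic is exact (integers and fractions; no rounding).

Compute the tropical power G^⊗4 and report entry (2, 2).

G^⊗2:
  [24, 5, 35]
  [5, 24, 39]
  [-∞, -∞, 35]
G^⊗3:
  [5, 24, 35]
  [24, 5, 35]
  [-∞, -∞, 35]
G^⊗4:
  [24, 5, 35]
  [5, 24, 35]
  [-∞, -∞, 35]
Key observation: the optimum is the walk 2->1->2->1->2, with weight 79 min 24 min 79 min 24 = 24.
Optimal value attained by: walk 2->1->2->1->2.
Answer: (G^⊗4)[2][2] = 24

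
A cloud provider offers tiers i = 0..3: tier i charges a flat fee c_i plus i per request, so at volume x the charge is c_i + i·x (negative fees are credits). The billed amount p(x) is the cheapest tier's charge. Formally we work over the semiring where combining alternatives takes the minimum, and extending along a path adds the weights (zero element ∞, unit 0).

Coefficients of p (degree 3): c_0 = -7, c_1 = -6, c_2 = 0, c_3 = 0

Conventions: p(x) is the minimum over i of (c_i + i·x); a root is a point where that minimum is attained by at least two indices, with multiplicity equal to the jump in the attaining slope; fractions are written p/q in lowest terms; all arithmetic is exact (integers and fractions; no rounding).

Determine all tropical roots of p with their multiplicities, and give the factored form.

hull edge (i=0, c=-7) to (i=1, c=-6): slope 1, span 1
hull edge (i=1, c=-6) to (i=3, c=0): slope 3, span 2
Factored form: p(x) = 0 ⊗ (x ⊕ (-3)) ⊗ (x ⊕ (-3)) ⊗ (x ⊕ (-1))
Answer: roots = -3 (mult 2), -1 (mult 1)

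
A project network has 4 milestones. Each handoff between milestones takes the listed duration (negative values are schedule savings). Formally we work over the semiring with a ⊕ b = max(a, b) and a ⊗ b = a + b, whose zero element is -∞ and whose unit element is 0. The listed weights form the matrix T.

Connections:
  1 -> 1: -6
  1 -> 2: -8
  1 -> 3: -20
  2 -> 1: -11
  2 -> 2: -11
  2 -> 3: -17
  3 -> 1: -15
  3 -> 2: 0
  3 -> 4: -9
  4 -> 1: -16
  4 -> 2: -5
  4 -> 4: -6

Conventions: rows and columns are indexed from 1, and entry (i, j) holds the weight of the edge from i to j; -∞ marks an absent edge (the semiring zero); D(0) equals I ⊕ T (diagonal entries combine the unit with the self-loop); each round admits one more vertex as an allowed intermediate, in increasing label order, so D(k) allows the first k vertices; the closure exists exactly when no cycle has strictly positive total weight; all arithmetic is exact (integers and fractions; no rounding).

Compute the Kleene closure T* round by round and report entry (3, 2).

D(0):
  [0, -8, -20, -∞]
  [-11, 0, -17, -∞]
  [-15, 0, 0, -9]
  [-16, -5, -∞, 0]
D(1):
  [0, -8, -20, -∞]
  [-11, 0, -17, -∞]
  [-15, 0, 0, -9]
  [-16, -5, -36, 0]
D(2):
  [0, -8, -20, -∞]
  [-11, 0, -17, -∞]
  [-11, 0, 0, -9]
  [-16, -5, -22, 0]
D(3):
  [0, -8, -20, -29]
  [-11, 0, -17, -26]
  [-11, 0, 0, -9]
  [-16, -5, -22, 0]
D(4):
  [0, -8, -20, -29]
  [-11, 0, -17, -26]
  [-11, 0, 0, -9]
  [-16, -5, -22, 0]
Answer: T*[3][2] = 0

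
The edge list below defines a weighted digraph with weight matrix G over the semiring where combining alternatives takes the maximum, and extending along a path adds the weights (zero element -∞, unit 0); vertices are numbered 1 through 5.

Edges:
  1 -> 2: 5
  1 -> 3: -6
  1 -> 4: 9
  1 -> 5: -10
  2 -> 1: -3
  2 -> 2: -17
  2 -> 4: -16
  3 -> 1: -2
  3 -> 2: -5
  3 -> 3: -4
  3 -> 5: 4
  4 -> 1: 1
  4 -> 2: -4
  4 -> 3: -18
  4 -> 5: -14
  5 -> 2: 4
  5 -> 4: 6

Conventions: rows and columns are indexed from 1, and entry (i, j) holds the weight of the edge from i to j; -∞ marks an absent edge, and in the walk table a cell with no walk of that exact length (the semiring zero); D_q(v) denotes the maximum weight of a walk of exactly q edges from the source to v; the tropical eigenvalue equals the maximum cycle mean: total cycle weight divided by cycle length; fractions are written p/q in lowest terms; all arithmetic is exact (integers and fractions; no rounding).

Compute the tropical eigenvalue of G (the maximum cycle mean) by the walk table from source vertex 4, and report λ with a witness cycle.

q=0: [-∞, -∞, -∞, 0, -∞]
q=1: [1, -4, -18, -∞, -14]
q=2: [-7, 6, -5, 10, -9]
q=3: [11, 6, -8, 2, -1]
q=4: [3, 16, 5, 20, 1]
q=5: [21, 16, 2, 12, 9]
Optimal cycle mean attained by: cycle 1->4->1, total 9 + 1, length 2.
Answer: λ = 5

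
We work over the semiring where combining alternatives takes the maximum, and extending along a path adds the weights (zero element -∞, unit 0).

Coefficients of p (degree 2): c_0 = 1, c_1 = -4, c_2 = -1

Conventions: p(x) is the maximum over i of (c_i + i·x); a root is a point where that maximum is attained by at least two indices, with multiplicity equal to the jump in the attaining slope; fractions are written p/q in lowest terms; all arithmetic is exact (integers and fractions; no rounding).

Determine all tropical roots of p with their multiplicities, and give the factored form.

hull edge (i=0, c=1) to (i=2, c=-1): slope -1, span 2
Factored form: p(x) = -1 ⊗ (x ⊕ 1) ⊗ (x ⊕ 1)
Answer: roots = 1 (mult 2)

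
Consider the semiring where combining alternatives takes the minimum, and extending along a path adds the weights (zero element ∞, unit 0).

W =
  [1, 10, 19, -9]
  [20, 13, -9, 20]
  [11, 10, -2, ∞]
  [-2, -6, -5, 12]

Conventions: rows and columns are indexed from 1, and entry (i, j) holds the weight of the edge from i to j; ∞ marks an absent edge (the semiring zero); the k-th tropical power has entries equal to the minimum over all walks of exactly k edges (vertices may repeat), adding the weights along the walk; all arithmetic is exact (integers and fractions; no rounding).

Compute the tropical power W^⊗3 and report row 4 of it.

W^⊗2:
  [-11, -15, -14, -8]
  [2, 1, -11, 11]
  [9, 8, -4, 2]
  [-1, 5, -15, -11]
W^⊗3:
  [-10, -14, -24, -20]
  [0, -1, -13, -7]
  [0, -4, -6, 0]
  [-13, -17, -17, -10]
Answer: row 4 of W^⊗3 = [-13, -17, -17, -10]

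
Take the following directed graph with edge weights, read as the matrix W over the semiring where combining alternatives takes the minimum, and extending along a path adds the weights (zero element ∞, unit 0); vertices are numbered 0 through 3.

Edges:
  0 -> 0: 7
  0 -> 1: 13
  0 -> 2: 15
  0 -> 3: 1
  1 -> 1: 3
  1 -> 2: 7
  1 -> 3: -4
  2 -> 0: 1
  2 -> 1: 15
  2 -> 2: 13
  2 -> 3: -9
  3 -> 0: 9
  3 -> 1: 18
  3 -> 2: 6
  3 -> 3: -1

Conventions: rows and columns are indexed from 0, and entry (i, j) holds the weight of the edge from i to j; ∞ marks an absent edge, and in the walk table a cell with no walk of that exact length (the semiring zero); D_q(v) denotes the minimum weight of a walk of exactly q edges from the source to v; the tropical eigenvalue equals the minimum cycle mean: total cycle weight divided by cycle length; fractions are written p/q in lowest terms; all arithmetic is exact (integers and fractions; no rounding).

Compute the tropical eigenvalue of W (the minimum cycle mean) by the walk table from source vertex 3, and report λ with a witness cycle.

q=0: [∞, ∞, ∞, 0]
q=1: [9, 18, 6, -1]
q=2: [7, 17, 5, -3]
q=3: [6, 15, 3, -4]
q=4: [4, 14, 2, -6]
Optimal cycle mean attained by: cycle 2->3->2, total (-9) + 6, length 2.
Answer: λ = -3/2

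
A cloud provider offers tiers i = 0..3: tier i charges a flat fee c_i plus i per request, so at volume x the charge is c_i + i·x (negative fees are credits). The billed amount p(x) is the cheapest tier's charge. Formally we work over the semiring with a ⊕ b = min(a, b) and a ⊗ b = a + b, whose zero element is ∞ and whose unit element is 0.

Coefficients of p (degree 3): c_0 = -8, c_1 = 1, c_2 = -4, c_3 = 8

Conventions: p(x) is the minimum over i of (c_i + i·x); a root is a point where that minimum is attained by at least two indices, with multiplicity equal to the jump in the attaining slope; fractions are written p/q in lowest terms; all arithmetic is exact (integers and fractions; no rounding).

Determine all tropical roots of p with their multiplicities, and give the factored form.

hull edge (i=0, c=-8) to (i=2, c=-4): slope 2, span 2
hull edge (i=2, c=-4) to (i=3, c=8): slope 12, span 1
Factored form: p(x) = 8 ⊗ (x ⊕ (-12)) ⊗ (x ⊕ (-2)) ⊗ (x ⊕ (-2))
Answer: roots = -12 (mult 1), -2 (mult 2)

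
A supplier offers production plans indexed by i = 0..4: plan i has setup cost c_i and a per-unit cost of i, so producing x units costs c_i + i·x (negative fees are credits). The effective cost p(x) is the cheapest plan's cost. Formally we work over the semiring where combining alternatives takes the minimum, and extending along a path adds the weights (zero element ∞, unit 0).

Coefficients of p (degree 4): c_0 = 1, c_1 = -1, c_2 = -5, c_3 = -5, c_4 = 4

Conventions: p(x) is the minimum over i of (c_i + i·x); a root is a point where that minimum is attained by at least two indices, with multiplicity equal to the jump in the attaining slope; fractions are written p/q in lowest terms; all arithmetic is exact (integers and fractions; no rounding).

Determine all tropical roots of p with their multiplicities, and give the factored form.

hull edge (i=0, c=1) to (i=2, c=-5): slope -3, span 2
hull edge (i=2, c=-5) to (i=3, c=-5): slope 0, span 1
hull edge (i=3, c=-5) to (i=4, c=4): slope 9, span 1
Factored form: p(x) = 4 ⊗ (x ⊕ (-9)) ⊗ (x ⊕ 0) ⊗ (x ⊕ 3) ⊗ (x ⊕ 3)
Answer: roots = -9 (mult 1), 0 (mult 1), 3 (mult 2)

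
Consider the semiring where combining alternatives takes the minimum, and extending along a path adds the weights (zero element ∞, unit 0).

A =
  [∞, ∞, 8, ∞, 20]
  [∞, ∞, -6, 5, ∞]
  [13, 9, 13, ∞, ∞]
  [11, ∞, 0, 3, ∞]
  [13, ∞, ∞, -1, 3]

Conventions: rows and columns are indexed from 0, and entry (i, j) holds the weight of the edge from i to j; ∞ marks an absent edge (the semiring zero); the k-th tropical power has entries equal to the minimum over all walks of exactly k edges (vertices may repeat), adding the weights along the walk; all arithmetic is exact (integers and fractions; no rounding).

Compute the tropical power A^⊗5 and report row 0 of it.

A^⊗2:
  [21, 17, 21, 19, 23]
  [7, 3, 5, 8, ∞]
  [26, 22, 3, 14, 33]
  [13, 9, 3, 6, 31]
  [10, ∞, -1, 2, 6]
A^⊗3:
  [30, 30, 11, 22, 26]
  [18, 14, -3, 8, 27]
  [16, 12, 14, 17, 36]
  [16, 12, 3, 9, 33]
  [12, 8, 2, 5, 9]
A^⊗4:
  [24, 20, 22, 25, 29]
  [10, 6, 8, 11, 30]
  [27, 23, 6, 17, 36]
  [16, 12, 6, 12, 36]
  [15, 11, 2, 8, 12]
A^⊗5:
  [35, 31, 14, 25, 32]
  [21, 17, 0, 11, 30]
  [19, 15, 17, 20, 39]
  [19, 15, 6, 15, 36]
  [15, 11, 5, 11, 15]
Answer: row 0 of A^⊗5 = [35, 31, 14, 25, 32]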